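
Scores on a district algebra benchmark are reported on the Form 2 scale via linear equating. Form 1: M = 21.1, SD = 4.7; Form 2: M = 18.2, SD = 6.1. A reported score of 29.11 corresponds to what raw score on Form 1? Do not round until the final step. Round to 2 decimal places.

29.51

Invert y = (SD_Y/SD_X)(x − M_X) + M_Y:
x = (SD_X/SD_Y)(y − M_Y) + M_X = (4.7/6.1)(29.11 − 18.2) + 21.1
x = 0.770492 × 10.910 + 21.1 = 29.51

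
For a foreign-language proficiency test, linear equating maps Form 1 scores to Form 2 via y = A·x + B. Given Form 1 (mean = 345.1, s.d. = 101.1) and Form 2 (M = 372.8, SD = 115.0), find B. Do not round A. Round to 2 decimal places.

-19.75

A = SD_Y / SD_X = 115.0 / 101.1 = 1.137488
B = M_Y − A·M_X = 372.8 − 1.137488 × 345.1 = -19.75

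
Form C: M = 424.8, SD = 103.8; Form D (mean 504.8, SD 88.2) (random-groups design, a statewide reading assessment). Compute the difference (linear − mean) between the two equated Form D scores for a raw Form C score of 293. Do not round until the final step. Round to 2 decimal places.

Mean-equated: 293 + (504.8 − 424.8) = 373.00
Linear-equated: (88.2/103.8)(293 − 424.8) + 504.8 = 392.808
Difference = 392.808 − 373.00 = 19.81

19.81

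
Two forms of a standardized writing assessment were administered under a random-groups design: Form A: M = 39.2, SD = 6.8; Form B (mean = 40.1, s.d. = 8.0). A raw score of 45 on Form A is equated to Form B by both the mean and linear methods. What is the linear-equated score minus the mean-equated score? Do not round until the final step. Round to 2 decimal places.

1.02

Mean-equated: 45 + (40.1 − 39.2) = 45.90
Linear-equated: (8.0/6.8)(45 − 39.2) + 40.1 = 46.924
Difference = 46.924 − 45.90 = 1.02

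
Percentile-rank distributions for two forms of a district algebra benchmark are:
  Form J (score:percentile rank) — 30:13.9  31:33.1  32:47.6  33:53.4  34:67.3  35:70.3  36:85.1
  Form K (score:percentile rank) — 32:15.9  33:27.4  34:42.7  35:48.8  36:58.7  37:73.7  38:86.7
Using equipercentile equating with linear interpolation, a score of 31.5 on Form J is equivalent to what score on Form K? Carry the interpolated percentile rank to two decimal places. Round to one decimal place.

PR of 31.5 on Form J: 33.1 + (31.5 − 31)/(32 − 31) × (47.6 − 33.1) = 40.35
On Form K, PR 40.35 falls between score 33 (PR 27.4) and 34 (PR 42.7).
Interpolate: 33 + (40.35 − 27.4)/(42.7 − 27.4) × (34 − 33) = 33.8

33.8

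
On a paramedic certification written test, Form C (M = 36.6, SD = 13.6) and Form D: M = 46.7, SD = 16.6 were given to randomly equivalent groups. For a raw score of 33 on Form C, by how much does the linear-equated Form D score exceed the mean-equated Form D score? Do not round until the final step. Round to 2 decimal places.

-0.79

Mean-equated: 33 + (46.7 − 36.6) = 43.10
Linear-equated: (16.6/13.6)(33 − 36.6) + 46.7 = 42.306
Difference = 42.306 − 43.10 = -0.79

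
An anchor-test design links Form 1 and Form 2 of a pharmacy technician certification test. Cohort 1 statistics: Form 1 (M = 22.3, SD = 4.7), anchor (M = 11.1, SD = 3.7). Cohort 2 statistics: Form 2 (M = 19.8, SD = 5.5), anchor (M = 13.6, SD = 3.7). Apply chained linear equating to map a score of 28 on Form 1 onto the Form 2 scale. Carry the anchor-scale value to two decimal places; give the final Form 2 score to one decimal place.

22.8

Form 1 → anchor (Cohort 1): v = (3.7/4.7)(28 − 22.3) + 11.1 = 15.59
anchor → Form 2 (Cohort 2): y = (5.5/3.7)(15.59 − 13.6) + 19.8 = 22.8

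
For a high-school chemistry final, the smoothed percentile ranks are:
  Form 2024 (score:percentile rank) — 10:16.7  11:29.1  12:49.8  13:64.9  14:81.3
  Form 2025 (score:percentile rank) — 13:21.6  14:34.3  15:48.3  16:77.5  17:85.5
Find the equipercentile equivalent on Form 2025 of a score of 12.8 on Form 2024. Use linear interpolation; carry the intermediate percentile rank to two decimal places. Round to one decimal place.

15.5

PR of 12.8 on Form 2024: 49.8 + (12.8 − 12)/(13 − 12) × (64.9 − 49.8) = 61.88
On Form 2025, PR 61.88 falls between score 15 (PR 48.3) and 16 (PR 77.5).
Interpolate: 15 + (61.88 − 48.3)/(77.5 − 48.3) × (16 − 15) = 15.5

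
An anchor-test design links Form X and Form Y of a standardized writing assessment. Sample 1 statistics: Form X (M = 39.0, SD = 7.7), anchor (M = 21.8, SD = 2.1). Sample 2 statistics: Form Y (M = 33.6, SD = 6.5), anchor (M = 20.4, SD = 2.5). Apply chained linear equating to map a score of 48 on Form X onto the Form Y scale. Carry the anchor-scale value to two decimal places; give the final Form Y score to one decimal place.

43.6

Form X → anchor (Sample 1): v = (2.1/7.7)(48 − 39.0) + 21.8 = 24.25
anchor → Form Y (Sample 2): y = (6.5/2.5)(24.25 − 20.4) + 33.6 = 43.6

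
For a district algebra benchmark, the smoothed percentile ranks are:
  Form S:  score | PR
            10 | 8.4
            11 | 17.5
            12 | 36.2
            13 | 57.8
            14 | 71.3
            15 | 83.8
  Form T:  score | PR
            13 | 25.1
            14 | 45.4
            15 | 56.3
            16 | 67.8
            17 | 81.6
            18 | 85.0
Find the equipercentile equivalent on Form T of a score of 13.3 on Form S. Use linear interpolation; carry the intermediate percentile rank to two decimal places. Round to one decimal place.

PR of 13.3 on Form S: 57.8 + (13.3 − 13)/(14 − 13) × (71.3 − 57.8) = 61.85
On Form T, PR 61.85 falls between score 15 (PR 56.3) and 16 (PR 67.8).
Interpolate: 15 + (61.85 − 56.3)/(67.8 − 56.3) × (16 − 15) = 15.5

15.5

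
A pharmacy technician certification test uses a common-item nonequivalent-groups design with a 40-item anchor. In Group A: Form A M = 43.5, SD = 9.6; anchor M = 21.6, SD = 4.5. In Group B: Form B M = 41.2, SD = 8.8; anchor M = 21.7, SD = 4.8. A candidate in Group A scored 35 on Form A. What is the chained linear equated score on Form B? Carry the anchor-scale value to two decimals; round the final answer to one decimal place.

33.7

Form A → anchor (Group A): v = (4.5/9.6)(35 − 43.5) + 21.6 = 17.62
anchor → Form B (Group B): y = (8.8/4.8)(17.62 − 21.7) + 41.2 = 33.7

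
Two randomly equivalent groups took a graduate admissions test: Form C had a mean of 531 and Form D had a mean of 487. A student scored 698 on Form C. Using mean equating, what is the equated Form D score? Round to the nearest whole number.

654

Mean equating: y = x + (M_Y − M_X) = 698 + (487 − 531) = 654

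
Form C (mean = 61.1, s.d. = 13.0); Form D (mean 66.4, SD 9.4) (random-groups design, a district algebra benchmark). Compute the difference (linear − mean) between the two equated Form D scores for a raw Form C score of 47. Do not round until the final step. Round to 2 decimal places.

Mean-equated: 47 + (66.4 − 61.1) = 52.30
Linear-equated: (9.4/13.0)(47 − 61.1) + 66.4 = 56.205
Difference = 56.205 − 52.30 = 3.90

3.90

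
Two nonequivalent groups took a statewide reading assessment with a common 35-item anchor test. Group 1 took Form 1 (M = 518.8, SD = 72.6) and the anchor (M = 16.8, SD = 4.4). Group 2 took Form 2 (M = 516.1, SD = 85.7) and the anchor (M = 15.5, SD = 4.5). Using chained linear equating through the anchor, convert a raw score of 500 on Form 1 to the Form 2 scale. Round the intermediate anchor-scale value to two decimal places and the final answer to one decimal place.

519.1

Form 1 → anchor (Group 1): v = (4.4/72.6)(500 − 518.8) + 16.8 = 15.66
anchor → Form 2 (Group 2): y = (85.7/4.5)(15.66 − 15.5) + 516.1 = 519.1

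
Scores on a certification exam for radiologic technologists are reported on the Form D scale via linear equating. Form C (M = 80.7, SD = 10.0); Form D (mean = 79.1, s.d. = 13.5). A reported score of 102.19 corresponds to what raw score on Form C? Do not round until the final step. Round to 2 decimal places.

97.80

Invert y = (SD_Y/SD_X)(x − M_X) + M_Y:
x = (SD_X/SD_Y)(y − M_Y) + M_X = (10.0/13.5)(102.19 − 79.1) + 80.7
x = 0.740741 × 23.090 + 80.7 = 97.80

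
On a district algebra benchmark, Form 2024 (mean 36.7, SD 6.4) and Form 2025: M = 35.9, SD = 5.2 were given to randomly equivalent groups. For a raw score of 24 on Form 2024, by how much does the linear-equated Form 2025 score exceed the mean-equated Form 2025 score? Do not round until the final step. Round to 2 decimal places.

2.38

Mean-equated: 24 + (35.9 − 36.7) = 23.20
Linear-equated: (5.2/6.4)(24 − 36.7) + 35.9 = 25.581
Difference = 25.581 − 23.20 = 2.38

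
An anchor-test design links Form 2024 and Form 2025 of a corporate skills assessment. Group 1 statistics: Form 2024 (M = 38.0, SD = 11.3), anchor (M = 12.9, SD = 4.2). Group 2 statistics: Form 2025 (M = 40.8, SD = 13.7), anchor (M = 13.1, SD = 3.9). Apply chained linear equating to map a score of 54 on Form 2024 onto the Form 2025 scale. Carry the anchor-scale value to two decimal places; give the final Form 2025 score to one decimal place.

61.0

Form 2024 → anchor (Group 1): v = (4.2/11.3)(54 − 38.0) + 12.9 = 18.85
anchor → Form 2025 (Group 2): y = (13.7/3.9)(18.85 − 13.1) + 40.8 = 61.0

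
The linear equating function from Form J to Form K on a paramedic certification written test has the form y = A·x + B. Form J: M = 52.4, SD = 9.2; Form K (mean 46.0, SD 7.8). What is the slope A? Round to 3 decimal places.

A = SD_Y / SD_X = 7.8 / 9.2 = 0.848

0.848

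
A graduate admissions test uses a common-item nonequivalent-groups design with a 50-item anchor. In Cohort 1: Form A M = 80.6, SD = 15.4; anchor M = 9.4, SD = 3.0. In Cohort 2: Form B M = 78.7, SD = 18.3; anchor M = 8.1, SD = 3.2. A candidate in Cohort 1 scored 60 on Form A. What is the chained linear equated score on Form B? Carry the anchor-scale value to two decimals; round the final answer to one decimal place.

63.2

Form A → anchor (Cohort 1): v = (3.0/15.4)(60 − 80.6) + 9.4 = 5.39
anchor → Form B (Cohort 2): y = (18.3/3.2)(5.39 − 8.1) + 78.7 = 63.2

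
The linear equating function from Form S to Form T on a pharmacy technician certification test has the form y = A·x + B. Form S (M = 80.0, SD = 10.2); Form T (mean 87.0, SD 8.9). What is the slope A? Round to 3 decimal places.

A = SD_Y / SD_X = 8.9 / 10.2 = 0.873

0.873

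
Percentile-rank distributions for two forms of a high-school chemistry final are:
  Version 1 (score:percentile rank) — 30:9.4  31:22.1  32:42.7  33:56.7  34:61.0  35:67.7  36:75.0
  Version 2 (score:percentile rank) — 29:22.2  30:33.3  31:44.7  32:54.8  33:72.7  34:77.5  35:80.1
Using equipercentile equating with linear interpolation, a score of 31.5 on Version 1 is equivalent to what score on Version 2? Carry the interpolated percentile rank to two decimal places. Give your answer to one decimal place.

29.9

PR of 31.5 on Version 1: 22.1 + (31.5 − 31)/(32 − 31) × (42.7 − 22.1) = 32.40
On Version 2, PR 32.40 falls between score 29 (PR 22.2) and 30 (PR 33.3).
Interpolate: 29 + (32.40 − 22.2)/(33.3 − 22.2) × (30 − 29) = 29.9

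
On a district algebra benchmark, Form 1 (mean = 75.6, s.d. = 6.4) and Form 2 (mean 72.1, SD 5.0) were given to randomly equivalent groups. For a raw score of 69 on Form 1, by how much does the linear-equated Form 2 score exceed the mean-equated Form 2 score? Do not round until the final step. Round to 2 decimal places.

Mean-equated: 69 + (72.1 − 75.6) = 65.50
Linear-equated: (5.0/6.4)(69 − 75.6) + 72.1 = 66.944
Difference = 66.944 − 65.50 = 1.44

1.44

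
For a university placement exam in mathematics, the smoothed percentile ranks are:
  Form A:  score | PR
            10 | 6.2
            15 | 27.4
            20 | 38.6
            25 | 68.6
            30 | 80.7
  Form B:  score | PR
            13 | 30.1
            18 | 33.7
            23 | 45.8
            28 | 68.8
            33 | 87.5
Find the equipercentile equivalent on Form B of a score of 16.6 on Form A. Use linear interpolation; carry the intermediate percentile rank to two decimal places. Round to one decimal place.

14.2

PR of 16.6 on Form A: 27.4 + (16.6 − 15)/(20 − 15) × (38.6 − 27.4) = 30.98
On Form B, PR 30.98 falls between score 13 (PR 30.1) and 18 (PR 33.7).
Interpolate: 13 + (30.98 − 30.1)/(33.7 − 30.1) × (18 − 13) = 14.2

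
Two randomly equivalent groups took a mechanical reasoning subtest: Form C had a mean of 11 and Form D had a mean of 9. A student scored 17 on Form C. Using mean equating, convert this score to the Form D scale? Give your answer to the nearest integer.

15

Mean equating: y = x + (M_Y − M_X) = 17 + (9 − 11) = 15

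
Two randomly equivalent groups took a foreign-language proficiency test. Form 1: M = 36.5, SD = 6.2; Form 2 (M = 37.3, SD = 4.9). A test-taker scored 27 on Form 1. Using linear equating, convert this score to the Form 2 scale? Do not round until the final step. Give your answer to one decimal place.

Linear equating: y = (SD_Y/SD_X)(x − M_X) + M_Y
y = (4.9/6.2)(27 − 36.5) + 37.3
y = 0.790323 × -9.5 + 37.3 = -7.5081 + 37.3 = 29.8

29.8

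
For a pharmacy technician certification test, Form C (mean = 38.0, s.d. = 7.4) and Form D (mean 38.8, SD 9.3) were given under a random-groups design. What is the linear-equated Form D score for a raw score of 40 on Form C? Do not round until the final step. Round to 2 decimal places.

Linear equating: y = (SD_Y/SD_X)(x − M_X) + M_Y
y = (9.3/7.4)(40 − 38.0) + 38.8
y = 1.256757 × 2.0 + 38.8 = 2.5135 + 38.8 = 41.31

41.31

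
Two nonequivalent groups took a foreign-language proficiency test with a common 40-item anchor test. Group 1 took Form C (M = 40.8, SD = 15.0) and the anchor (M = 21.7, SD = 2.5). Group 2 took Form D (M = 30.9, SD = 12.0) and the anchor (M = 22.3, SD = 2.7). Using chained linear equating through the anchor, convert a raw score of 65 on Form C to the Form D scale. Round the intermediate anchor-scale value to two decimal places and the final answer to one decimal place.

Form C → anchor (Group 1): v = (2.5/15.0)(65 − 40.8) + 21.7 = 25.73
anchor → Form D (Group 2): y = (12.0/2.7)(25.73 − 22.3) + 30.9 = 46.1

46.1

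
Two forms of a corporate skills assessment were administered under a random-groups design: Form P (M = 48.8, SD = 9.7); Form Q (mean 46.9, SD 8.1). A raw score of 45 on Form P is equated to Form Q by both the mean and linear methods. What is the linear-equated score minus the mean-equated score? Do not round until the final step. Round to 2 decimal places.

0.63

Mean-equated: 45 + (46.9 − 48.8) = 43.10
Linear-equated: (8.1/9.7)(45 − 48.8) + 46.9 = 43.727
Difference = 43.727 − 43.10 = 0.63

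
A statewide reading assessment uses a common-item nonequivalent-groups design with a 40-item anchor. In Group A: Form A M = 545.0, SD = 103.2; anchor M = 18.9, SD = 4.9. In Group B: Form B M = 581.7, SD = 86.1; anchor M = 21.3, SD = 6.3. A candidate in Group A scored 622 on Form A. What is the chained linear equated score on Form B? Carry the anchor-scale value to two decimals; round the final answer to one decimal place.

598.9

Form A → anchor (Group A): v = (4.9/103.2)(622 − 545.0) + 18.9 = 22.56
anchor → Form B (Group B): y = (86.1/6.3)(22.56 − 21.3) + 581.7 = 598.9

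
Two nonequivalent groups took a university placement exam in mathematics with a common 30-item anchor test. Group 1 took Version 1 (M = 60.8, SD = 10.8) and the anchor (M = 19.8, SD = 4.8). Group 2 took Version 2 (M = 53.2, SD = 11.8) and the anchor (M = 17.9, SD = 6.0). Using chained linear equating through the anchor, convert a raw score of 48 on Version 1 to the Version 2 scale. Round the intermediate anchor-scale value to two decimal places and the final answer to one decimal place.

45.7

Version 1 → anchor (Group 1): v = (4.8/10.8)(48 − 60.8) + 19.8 = 14.11
anchor → Version 2 (Group 2): y = (11.8/6.0)(14.11 − 17.9) + 53.2 = 45.7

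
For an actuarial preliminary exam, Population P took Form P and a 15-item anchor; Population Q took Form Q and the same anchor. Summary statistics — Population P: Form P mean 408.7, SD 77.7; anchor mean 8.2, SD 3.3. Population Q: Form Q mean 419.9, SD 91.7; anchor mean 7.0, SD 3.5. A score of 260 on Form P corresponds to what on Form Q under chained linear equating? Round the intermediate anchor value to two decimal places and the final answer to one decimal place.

285.8

Form P → anchor (Population P): v = (3.3/77.7)(260 − 408.7) + 8.2 = 1.88
anchor → Form Q (Population Q): y = (91.7/3.5)(1.88 − 7.0) + 419.9 = 285.8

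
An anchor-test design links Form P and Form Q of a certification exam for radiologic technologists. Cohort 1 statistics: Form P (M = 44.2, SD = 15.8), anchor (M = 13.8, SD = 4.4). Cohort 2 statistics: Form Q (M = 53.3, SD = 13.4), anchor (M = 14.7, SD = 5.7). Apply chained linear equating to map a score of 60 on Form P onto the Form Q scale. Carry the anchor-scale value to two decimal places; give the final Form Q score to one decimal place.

61.5

Form P → anchor (Cohort 1): v = (4.4/15.8)(60 − 44.2) + 13.8 = 18.20
anchor → Form Q (Cohort 2): y = (13.4/5.7)(18.20 − 14.7) + 53.3 = 61.5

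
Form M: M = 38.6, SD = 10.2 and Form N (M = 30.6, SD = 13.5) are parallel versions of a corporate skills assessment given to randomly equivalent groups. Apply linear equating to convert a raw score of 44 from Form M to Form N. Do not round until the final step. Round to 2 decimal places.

Linear equating: y = (SD_Y/SD_X)(x − M_X) + M_Y
y = (13.5/10.2)(44 − 38.6) + 30.6
y = 1.323529 × 5.4 + 30.6 = 7.1471 + 30.6 = 37.75

37.75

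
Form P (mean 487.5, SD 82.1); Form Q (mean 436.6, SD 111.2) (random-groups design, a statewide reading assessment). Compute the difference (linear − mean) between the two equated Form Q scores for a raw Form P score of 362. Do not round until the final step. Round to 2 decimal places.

-44.48

Mean-equated: 362 + (436.6 − 487.5) = 311.10
Linear-equated: (111.2/82.1)(362 − 487.5) + 436.6 = 266.617
Difference = 266.617 − 311.10 = -44.48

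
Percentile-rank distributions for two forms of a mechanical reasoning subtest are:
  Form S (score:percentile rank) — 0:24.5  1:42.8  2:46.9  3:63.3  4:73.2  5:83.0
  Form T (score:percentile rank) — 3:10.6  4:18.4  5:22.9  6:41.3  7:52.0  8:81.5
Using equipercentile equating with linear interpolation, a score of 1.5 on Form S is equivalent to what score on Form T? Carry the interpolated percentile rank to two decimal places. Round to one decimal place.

PR of 1.5 on Form S: 42.8 + (1.5 − 1)/(2 − 1) × (46.9 − 42.8) = 44.85
On Form T, PR 44.85 falls between score 6 (PR 41.3) and 7 (PR 52.0).
Interpolate: 6 + (44.85 − 41.3)/(52.0 − 41.3) × (7 − 6) = 6.3

6.3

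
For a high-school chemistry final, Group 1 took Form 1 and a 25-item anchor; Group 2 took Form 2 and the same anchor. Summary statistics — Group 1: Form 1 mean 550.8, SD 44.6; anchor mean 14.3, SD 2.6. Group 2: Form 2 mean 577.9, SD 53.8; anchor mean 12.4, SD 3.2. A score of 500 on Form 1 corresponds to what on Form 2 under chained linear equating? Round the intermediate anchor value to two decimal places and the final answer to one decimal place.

Form 1 → anchor (Group 1): v = (2.6/44.6)(500 − 550.8) + 14.3 = 11.34
anchor → Form 2 (Group 2): y = (53.8/3.2)(11.34 − 12.4) + 577.9 = 560.1

560.1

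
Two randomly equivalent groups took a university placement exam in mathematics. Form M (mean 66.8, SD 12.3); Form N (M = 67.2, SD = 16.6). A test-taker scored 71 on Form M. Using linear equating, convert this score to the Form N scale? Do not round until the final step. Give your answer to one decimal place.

Linear equating: y = (SD_Y/SD_X)(x − M_X) + M_Y
y = (16.6/12.3)(71 − 66.8) + 67.2
y = 1.349593 × 4.2 + 67.2 = 5.6683 + 67.2 = 72.9

72.9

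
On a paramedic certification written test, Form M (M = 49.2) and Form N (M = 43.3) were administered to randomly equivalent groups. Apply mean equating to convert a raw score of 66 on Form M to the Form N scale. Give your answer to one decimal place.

60.1

Mean equating: y = x + (M_Y − M_X) = 66 + (43.3 − 49.2) = 60.1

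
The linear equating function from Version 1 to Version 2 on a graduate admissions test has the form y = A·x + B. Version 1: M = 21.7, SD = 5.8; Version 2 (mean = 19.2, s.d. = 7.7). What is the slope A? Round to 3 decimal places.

1.328

A = SD_Y / SD_X = 7.7 / 5.8 = 1.328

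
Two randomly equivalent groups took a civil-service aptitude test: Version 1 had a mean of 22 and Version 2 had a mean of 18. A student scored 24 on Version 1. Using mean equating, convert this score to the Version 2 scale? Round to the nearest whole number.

20

Mean equating: y = x + (M_Y − M_X) = 24 + (18 − 22) = 20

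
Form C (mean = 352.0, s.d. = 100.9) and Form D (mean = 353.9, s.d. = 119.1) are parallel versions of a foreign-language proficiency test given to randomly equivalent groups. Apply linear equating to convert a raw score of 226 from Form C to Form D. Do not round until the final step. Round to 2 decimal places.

205.17

Linear equating: y = (SD_Y/SD_X)(x − M_X) + M_Y
y = (119.1/100.9)(226 − 352.0) + 353.9
y = 1.180377 × -126.0 + 353.9 = -148.7275 + 353.9 = 205.17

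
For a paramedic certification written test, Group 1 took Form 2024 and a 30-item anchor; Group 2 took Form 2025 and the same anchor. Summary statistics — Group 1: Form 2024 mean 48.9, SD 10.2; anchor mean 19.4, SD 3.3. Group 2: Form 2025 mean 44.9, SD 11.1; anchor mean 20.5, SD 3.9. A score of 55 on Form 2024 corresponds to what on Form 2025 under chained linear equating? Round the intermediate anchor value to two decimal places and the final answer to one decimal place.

Form 2024 → anchor (Group 1): v = (3.3/10.2)(55 − 48.9) + 19.4 = 21.37
anchor → Form 2025 (Group 2): y = (11.1/3.9)(21.37 − 20.5) + 44.9 = 47.4

47.4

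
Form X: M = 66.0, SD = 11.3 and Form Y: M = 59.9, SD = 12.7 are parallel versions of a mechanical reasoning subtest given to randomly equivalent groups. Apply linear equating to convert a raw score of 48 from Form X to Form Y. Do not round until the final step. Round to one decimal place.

39.7

Linear equating: y = (SD_Y/SD_X)(x − M_X) + M_Y
y = (12.7/11.3)(48 − 66.0) + 59.9
y = 1.123894 × -18.0 + 59.9 = -20.2301 + 59.9 = 39.7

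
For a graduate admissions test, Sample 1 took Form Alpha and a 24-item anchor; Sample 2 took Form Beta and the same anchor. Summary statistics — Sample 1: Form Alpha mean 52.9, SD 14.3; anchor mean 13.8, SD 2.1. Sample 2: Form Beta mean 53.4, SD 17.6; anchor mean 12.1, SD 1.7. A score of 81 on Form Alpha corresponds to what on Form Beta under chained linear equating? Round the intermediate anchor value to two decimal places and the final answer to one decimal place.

Form Alpha → anchor (Sample 1): v = (2.1/14.3)(81 − 52.9) + 13.8 = 17.93
anchor → Form Beta (Sample 2): y = (17.6/1.7)(17.93 − 12.1) + 53.4 = 113.8

113.8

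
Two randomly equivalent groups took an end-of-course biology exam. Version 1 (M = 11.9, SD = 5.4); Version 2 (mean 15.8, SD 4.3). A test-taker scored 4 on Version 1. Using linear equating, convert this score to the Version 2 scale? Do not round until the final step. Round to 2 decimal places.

Linear equating: y = (SD_Y/SD_X)(x − M_X) + M_Y
y = (4.3/5.4)(4 − 11.9) + 15.8
y = 0.796296 × -7.9 + 15.8 = -6.2907 + 15.8 = 9.51

9.51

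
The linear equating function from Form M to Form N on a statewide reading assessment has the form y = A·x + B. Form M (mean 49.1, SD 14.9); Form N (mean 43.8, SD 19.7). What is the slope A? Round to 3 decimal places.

1.322

A = SD_Y / SD_X = 19.7 / 14.9 = 1.322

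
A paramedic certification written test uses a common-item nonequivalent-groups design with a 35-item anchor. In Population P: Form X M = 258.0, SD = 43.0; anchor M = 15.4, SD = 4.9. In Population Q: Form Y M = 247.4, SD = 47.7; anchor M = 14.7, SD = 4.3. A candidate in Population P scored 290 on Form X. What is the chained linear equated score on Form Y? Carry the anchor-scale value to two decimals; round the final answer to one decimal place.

295.7

Form X → anchor (Population P): v = (4.9/43.0)(290 − 258.0) + 15.4 = 19.05
anchor → Form Y (Population Q): y = (47.7/4.3)(19.05 − 14.7) + 247.4 = 295.7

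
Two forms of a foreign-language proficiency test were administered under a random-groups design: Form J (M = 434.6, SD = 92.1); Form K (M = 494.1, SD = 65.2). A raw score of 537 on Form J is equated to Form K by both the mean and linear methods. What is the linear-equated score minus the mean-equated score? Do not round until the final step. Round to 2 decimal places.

-29.91

Mean-equated: 537 + (494.1 − 434.6) = 596.50
Linear-equated: (65.2/92.1)(537 − 434.6) + 494.1 = 566.592
Difference = 566.592 − 596.50 = -29.91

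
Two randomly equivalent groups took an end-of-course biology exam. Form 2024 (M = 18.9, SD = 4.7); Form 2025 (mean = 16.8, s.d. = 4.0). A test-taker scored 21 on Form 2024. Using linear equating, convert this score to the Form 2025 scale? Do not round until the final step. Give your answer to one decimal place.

Linear equating: y = (SD_Y/SD_X)(x − M_X) + M_Y
y = (4.0/4.7)(21 − 18.9) + 16.8
y = 0.851064 × 2.1 + 16.8 = 1.7872 + 16.8 = 18.6

18.6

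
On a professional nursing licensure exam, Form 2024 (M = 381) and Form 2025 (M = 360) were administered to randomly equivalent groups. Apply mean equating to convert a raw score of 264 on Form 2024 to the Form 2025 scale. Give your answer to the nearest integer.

Mean equating: y = x + (M_Y − M_X) = 264 + (360 − 381) = 243

243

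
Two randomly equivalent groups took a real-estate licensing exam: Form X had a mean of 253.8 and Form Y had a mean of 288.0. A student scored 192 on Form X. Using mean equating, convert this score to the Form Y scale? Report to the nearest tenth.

Mean equating: y = x + (M_Y − M_X) = 192 + (288.0 − 253.8) = 226.2

226.2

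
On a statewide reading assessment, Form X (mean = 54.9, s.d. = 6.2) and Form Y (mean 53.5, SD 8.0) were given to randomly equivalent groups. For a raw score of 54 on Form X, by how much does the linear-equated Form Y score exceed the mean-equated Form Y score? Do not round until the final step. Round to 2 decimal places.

Mean-equated: 54 + (53.5 − 54.9) = 52.60
Linear-equated: (8.0/6.2)(54 − 54.9) + 53.5 = 52.339
Difference = 52.339 − 52.60 = -0.26

-0.26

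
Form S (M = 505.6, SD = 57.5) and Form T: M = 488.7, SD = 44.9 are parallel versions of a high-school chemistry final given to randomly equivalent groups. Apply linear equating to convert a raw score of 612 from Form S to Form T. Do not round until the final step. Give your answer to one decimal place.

571.8

Linear equating: y = (SD_Y/SD_X)(x − M_X) + M_Y
y = (44.9/57.5)(612 − 505.6) + 488.7
y = 0.780870 × 106.4 + 488.7 = 83.0845 + 488.7 = 571.8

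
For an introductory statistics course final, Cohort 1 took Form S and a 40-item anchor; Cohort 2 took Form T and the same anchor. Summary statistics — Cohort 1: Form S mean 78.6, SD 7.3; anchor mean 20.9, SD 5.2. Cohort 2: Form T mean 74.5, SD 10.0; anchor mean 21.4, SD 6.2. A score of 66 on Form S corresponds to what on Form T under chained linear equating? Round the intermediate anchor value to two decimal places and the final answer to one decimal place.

Form S → anchor (Cohort 1): v = (5.2/7.3)(66 − 78.6) + 20.9 = 11.92
anchor → Form T (Cohort 2): y = (10.0/6.2)(11.92 − 21.4) + 74.5 = 59.2

59.2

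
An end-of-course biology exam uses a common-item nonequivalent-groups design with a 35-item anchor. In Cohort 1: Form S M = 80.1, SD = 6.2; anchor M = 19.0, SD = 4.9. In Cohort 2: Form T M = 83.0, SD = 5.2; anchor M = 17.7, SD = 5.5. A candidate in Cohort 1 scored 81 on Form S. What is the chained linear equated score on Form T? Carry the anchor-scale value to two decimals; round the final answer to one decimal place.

84.9

Form S → anchor (Cohort 1): v = (4.9/6.2)(81 − 80.1) + 19.0 = 19.71
anchor → Form T (Cohort 2): y = (5.2/5.5)(19.71 − 17.7) + 83.0 = 84.9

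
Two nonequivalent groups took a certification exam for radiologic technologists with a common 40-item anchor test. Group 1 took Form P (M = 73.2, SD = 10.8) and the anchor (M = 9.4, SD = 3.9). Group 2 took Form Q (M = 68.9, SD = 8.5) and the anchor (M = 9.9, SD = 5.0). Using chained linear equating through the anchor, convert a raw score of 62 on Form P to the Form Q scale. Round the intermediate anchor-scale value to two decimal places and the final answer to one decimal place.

61.2

Form P → anchor (Group 1): v = (3.9/10.8)(62 − 73.2) + 9.4 = 5.36
anchor → Form Q (Group 2): y = (8.5/5.0)(5.36 − 9.9) + 68.9 = 61.2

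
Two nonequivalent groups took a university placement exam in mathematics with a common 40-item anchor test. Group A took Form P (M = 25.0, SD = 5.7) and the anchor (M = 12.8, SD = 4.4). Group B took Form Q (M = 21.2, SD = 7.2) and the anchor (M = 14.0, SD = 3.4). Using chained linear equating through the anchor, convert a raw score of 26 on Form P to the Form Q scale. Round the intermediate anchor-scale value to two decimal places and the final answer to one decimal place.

20.3

Form P → anchor (Group A): v = (4.4/5.7)(26 − 25.0) + 12.8 = 13.57
anchor → Form Q (Group B): y = (7.2/3.4)(13.57 − 14.0) + 21.2 = 20.3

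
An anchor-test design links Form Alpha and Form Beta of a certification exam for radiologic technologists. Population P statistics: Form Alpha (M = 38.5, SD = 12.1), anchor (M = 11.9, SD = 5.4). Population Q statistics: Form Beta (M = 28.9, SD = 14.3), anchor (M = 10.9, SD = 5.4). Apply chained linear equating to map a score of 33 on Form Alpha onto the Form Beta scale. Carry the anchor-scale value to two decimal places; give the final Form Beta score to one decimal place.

25.1

Form Alpha → anchor (Population P): v = (5.4/12.1)(33 − 38.5) + 11.9 = 9.45
anchor → Form Beta (Population Q): y = (14.3/5.4)(9.45 − 10.9) + 28.9 = 25.1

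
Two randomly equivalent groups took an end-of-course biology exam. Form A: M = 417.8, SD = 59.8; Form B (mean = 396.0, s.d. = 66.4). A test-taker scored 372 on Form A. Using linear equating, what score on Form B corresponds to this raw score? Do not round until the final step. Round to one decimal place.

Linear equating: y = (SD_Y/SD_X)(x − M_X) + M_Y
y = (66.4/59.8)(372 − 417.8) + 396.0
y = 1.110368 × -45.8 + 396.0 = -50.8548 + 396.0 = 345.1

345.1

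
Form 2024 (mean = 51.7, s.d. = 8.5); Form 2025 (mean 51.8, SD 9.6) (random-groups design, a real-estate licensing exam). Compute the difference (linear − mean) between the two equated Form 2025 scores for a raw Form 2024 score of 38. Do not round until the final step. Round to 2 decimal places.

-1.77

Mean-equated: 38 + (51.8 − 51.7) = 38.10
Linear-equated: (9.6/8.5)(38 − 51.7) + 51.8 = 36.327
Difference = 36.327 − 38.10 = -1.77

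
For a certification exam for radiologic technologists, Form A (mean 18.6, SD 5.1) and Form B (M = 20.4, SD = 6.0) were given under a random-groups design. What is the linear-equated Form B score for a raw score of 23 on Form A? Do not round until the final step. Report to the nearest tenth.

Linear equating: y = (SD_Y/SD_X)(x − M_X) + M_Y
y = (6.0/5.1)(23 − 18.6) + 20.4
y = 1.176471 × 4.4 + 20.4 = 5.1765 + 20.4 = 25.6

25.6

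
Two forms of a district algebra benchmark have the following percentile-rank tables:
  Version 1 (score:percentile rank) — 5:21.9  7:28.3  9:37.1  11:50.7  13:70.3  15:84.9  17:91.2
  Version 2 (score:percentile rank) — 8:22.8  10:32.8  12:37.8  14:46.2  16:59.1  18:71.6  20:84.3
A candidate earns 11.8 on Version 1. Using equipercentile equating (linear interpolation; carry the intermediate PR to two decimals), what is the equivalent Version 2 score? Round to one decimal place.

PR of 11.8 on Version 1: 50.7 + (11.8 − 11)/(13 − 11) × (70.3 − 50.7) = 58.54
On Version 2, PR 58.54 falls between score 14 (PR 46.2) and 16 (PR 59.1).
Interpolate: 14 + (58.54 − 46.2)/(59.1 − 46.2) × (16 − 14) = 15.9

15.9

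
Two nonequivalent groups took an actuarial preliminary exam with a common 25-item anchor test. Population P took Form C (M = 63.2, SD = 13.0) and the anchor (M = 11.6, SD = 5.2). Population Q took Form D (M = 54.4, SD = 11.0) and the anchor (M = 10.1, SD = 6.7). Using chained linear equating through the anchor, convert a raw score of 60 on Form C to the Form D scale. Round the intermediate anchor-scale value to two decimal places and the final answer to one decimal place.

Form C → anchor (Population P): v = (5.2/13.0)(60 − 63.2) + 11.6 = 10.32
anchor → Form D (Population Q): y = (11.0/6.7)(10.32 − 10.1) + 54.4 = 54.8

54.8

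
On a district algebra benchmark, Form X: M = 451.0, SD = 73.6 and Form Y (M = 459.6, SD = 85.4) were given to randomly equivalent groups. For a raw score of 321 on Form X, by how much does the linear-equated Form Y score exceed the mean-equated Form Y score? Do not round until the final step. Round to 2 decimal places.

Mean-equated: 321 + (459.6 − 451.0) = 329.60
Linear-equated: (85.4/73.6)(321 − 451.0) + 459.6 = 308.758
Difference = 308.758 − 329.60 = -20.84

-20.84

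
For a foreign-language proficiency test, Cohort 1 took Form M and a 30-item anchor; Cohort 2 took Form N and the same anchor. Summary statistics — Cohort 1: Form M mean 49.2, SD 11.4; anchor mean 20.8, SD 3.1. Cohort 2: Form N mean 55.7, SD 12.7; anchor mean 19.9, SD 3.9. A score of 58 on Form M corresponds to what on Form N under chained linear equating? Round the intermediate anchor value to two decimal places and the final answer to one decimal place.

Form M → anchor (Cohort 1): v = (3.1/11.4)(58 − 49.2) + 20.8 = 23.19
anchor → Form N (Cohort 2): y = (12.7/3.9)(23.19 − 19.9) + 55.7 = 66.4

66.4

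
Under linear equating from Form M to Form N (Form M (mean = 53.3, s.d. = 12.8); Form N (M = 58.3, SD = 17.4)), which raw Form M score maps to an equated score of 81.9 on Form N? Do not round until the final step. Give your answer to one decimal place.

Invert y = (SD_Y/SD_X)(x − M_X) + M_Y:
x = (SD_X/SD_Y)(y − M_Y) + M_X = (12.8/17.4)(81.9 − 58.3) + 53.3
x = 0.735632 × 23.600 + 53.3 = 70.7

70.7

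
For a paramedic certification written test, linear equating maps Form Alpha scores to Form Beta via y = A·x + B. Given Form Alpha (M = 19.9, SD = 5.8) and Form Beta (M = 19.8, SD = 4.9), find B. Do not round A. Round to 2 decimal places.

A = SD_Y / SD_X = 4.9 / 5.8 = 0.844828
B = M_Y − A·M_X = 19.8 − 0.844828 × 19.9 = 2.99

2.99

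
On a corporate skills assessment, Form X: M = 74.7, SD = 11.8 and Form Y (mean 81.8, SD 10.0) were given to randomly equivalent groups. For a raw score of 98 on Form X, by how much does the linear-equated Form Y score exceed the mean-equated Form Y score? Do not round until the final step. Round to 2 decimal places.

-3.55

Mean-equated: 98 + (81.8 − 74.7) = 105.10
Linear-equated: (10.0/11.8)(98 − 74.7) + 81.8 = 101.546
Difference = 101.546 − 105.10 = -3.55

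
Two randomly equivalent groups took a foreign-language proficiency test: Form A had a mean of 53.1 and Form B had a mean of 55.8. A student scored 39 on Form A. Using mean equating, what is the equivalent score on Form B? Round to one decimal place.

Mean equating: y = x + (M_Y − M_X) = 39 + (55.8 − 53.1) = 41.7

41.7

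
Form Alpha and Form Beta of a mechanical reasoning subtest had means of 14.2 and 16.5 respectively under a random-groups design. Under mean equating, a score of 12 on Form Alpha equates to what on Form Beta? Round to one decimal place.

14.3

Mean equating: y = x + (M_Y − M_X) = 12 + (16.5 − 14.2) = 14.3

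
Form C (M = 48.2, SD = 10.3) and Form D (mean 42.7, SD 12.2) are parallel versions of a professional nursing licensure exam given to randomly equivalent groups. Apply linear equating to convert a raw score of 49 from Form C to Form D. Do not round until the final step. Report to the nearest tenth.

Linear equating: y = (SD_Y/SD_X)(x − M_X) + M_Y
y = (12.2/10.3)(49 − 48.2) + 42.7
y = 1.184466 × 0.8 + 42.7 = 0.9476 + 42.7 = 43.6

43.6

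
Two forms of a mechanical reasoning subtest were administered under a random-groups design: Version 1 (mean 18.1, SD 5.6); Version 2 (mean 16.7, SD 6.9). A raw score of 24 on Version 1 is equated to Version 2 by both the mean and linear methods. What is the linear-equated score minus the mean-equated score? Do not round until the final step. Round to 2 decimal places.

1.37

Mean-equated: 24 + (16.7 − 18.1) = 22.60
Linear-equated: (6.9/5.6)(24 − 18.1) + 16.7 = 23.970
Difference = 23.970 − 22.60 = 1.37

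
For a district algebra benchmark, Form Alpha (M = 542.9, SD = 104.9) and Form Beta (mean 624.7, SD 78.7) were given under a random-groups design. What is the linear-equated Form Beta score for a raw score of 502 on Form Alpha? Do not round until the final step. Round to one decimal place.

Linear equating: y = (SD_Y/SD_X)(x − M_X) + M_Y
y = (78.7/104.9)(502 − 542.9) + 624.7
y = 0.750238 × -40.9 + 624.7 = -30.6847 + 624.7 = 594.0

594.0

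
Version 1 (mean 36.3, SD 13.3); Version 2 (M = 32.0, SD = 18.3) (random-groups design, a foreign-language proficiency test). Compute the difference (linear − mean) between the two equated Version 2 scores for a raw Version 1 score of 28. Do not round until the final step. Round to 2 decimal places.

-3.12

Mean-equated: 28 + (32.0 − 36.3) = 23.70
Linear-equated: (18.3/13.3)(28 − 36.3) + 32.0 = 20.580
Difference = 20.580 − 23.70 = -3.12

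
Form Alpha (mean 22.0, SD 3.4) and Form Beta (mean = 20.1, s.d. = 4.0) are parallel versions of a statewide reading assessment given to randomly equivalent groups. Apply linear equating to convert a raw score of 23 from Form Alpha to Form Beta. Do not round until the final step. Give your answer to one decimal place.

Linear equating: y = (SD_Y/SD_X)(x − M_X) + M_Y
y = (4.0/3.4)(23 − 22.0) + 20.1
y = 1.176471 × 1.0 + 20.1 = 1.1765 + 20.1 = 21.3

21.3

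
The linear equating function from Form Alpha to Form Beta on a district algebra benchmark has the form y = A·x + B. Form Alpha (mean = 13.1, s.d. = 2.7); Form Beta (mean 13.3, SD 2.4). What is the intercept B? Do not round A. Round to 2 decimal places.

A = SD_Y / SD_X = 2.4 / 2.7 = 0.888889
B = M_Y − A·M_X = 13.3 − 0.888889 × 13.1 = 1.66

1.66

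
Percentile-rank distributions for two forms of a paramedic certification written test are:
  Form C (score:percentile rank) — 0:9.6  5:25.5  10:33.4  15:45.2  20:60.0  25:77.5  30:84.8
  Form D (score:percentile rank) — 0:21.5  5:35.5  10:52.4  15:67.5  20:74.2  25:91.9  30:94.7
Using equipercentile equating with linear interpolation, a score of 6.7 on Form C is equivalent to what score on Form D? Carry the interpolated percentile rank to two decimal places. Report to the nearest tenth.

PR of 6.7 on Form C: 25.5 + (6.7 − 5)/(10 − 5) × (33.4 − 25.5) = 28.19
On Form D, PR 28.19 falls between score 0 (PR 21.5) and 5 (PR 35.5).
Interpolate: 0 + (28.19 − 21.5)/(35.5 − 21.5) × (5 − 0) = 2.4

2.4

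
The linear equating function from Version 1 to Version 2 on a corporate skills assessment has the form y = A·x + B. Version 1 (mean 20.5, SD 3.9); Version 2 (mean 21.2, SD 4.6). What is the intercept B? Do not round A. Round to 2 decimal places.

-2.98

A = SD_Y / SD_X = 4.6 / 3.9 = 1.179487
B = M_Y − A·M_X = 21.2 − 1.179487 × 20.5 = -2.98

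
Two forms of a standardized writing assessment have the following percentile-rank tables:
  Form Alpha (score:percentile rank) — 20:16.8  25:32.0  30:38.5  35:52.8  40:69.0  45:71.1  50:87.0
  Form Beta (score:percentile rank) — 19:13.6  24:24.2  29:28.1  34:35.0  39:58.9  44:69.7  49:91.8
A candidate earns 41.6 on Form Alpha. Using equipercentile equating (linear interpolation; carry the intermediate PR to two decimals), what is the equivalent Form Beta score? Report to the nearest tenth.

44.0

PR of 41.6 on Form Alpha: 69.0 + (41.6 − 40)/(45 − 40) × (71.1 − 69.0) = 69.67
On Form Beta, PR 69.67 falls between score 39 (PR 58.9) and 44 (PR 69.7).
Interpolate: 39 + (69.67 − 58.9)/(69.7 − 58.9) × (44 − 39) = 44.0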